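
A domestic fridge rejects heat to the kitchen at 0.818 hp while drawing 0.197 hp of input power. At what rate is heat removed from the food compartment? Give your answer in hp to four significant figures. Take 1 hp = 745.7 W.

0.6210 hp

For a cyclic device the first law requires Q̇_H = Q̇_C + Ẇ.
Q̇_C = Q̇_H − Ẇ = 0.6210 hp.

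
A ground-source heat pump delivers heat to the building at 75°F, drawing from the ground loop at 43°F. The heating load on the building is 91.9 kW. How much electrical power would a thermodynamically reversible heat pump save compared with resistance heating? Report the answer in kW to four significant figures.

In absolute terms T_C = 279.26 K and T_H = 297.04 K, so ΔT = 17.78 K.
COP_Carnot = T_H/ΔT = 297.04/17.78 = 16.71.
Resistance heating needs Ẇ_res = Q̇_H = 91.90 kW; the reversible heat pump needs only Ẇ_hp = Q̇_H/COP = 5.500 kW.
Saving = 91.90 − 5.500 = 86.40 kW.

86.40 kW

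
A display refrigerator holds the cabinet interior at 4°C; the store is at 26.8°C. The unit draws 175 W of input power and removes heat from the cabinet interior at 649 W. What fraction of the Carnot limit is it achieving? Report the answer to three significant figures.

0.305

COP_actual = Q̇_C/Ẇ = 649.0/175.0 = 3.709.
In absolute terms T_C = 277.15 K and T_H = 299.95 K, so ΔT = 22.80 K.
COP_Carnot = T_C/ΔT = 277.15/22.80 = 12.16.
η_II = COP_actual/COP_Carnot = 3.709/12.16 = 0.3051.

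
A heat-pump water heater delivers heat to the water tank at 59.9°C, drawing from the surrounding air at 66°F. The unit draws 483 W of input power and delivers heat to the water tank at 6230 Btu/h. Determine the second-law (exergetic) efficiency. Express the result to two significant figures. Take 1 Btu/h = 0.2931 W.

Converting, Q̇_H = 6230 Btu/h = 1826 W, so COP_actual = Q̇_H/Ẇ = 1826/483.0 = 3.781.
In absolute terms T_C = 292.04 K and T_H = 333.05 K, so ΔT = 41.01 K.
COP_Carnot = T_H/ΔT = 333.05/41.01 = 8.121.
η_II = COP_actual/COP_Carnot = 3.781/8.121 = 0.4655.

0.47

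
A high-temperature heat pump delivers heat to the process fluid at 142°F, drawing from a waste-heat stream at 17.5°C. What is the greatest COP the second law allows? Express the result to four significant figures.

In absolute terms T_C = 290.65 K and T_H = 334.26 K, so ΔT = 43.61 K.
For a reversible cycle, COP_Carnot = T_H/ΔT = 334.26/43.61 = 7.665.

7.665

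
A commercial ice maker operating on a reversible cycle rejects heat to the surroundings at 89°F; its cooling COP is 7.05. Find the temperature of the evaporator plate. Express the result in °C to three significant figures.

-6.20 °C

For a Carnot refrigerator COP_R = T_C/(T_H − T_C), so T_C = COP·T_H/(1 + COP).
With T_H = 304.82 K, T_C = 7.05 × 304.82/8.050 = 266.95 K.
Converting, 266.95 K = -6.20°C.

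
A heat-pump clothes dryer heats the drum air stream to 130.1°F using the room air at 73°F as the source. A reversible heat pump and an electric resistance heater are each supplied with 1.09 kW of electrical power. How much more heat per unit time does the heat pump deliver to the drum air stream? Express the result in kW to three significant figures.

10.2 kW

In absolute terms T_C = 295.93 K and T_H = 327.65 K, so ΔT = 31.72 K.
COP_Carnot = T_H/ΔT = 327.65/31.72 = 10.33.
The heat pump delivers Q̇_H = COP × Ẇ = 11.26 kW; the resistance heater delivers Ẇ = 1.090 kW.
Extra = (COP − 1)·Ẇ = 10.17 kW.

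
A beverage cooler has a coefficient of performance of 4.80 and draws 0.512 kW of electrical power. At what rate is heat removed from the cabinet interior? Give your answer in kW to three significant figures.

Q̇_C = COP × Ẇ = 4.80 × 0.5120 = 2.458 kW.

2.46 kW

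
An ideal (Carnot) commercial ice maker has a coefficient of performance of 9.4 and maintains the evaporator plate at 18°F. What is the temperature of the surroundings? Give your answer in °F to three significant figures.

68.8 °F

COP_R = T_C/(T_H − T_C) gives T_H − T_C = T_C/COP.
With T_C = 265.37 K, T_H = 265.37 × (1 + 1/9.4) = 293.60 K.
Converting, 293.60 K = 68.82°F.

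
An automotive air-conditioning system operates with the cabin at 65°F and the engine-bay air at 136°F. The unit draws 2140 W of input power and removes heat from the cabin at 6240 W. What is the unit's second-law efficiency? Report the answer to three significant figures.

COP_actual = Q̇_C/Ẇ = 6240/2140 = 2.916.
In absolute terms T_C = 291.48 K and T_H = 330.93 K, so ΔT = 39.44 K.
COP_Carnot = T_C/ΔT = 291.48/39.44 = 7.390.
η_II = COP_actual/COP_Carnot = 2.916/7.390 = 0.3946.

0.395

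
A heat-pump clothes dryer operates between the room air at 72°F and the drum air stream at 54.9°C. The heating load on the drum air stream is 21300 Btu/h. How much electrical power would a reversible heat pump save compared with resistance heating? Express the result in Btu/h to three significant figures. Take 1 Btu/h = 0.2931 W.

19200 Btu/h

In absolute terms T_C = 295.37 K and T_H = 328.05 K, so ΔT = 32.68 K.
COP_Carnot = T_H/ΔT = 328.05/32.68 = 10.04.
Resistance heating needs Ẇ_res = Q̇_H = 21300 Btu/h; the reversible heat pump needs only Ẇ_hp = Q̇_H/COP = 2122 Btu/h.
Saving = 21300 − 2122 = 19180 Btu/h.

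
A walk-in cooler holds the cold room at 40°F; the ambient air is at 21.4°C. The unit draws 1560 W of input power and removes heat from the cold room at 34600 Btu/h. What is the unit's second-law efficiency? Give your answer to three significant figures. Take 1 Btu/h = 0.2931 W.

0.397

Converting, Q̇_C = 34600 Btu/h = 10140 W, so COP_actual = Q̇_C/Ẇ = 10140/1560 = 6.501.
In absolute terms T_C = 277.59 K and T_H = 294.55 K, so ΔT = 16.96 K.
COP_Carnot = T_C/ΔT = 277.59/16.96 = 16.37.
η_II = COP_actual/COP_Carnot = 6.501/16.37 = 0.3971.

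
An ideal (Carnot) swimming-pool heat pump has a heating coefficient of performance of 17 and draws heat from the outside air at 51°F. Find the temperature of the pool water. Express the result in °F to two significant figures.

COP_HP = T_H/(T_H − T_C) rearranges to T_H = COP·T_C/(COP − 1).
With T_C = 283.71 K, T_H = 17 × 283.71/16.00 = 301.44 K.
Converting, 301.44 K = 82.92°F.

83 °F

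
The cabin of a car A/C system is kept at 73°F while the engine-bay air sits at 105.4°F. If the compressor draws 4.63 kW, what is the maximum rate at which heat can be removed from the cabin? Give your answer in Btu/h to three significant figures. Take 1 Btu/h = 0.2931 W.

260000 Btu/h

In absolute terms T_C = 295.93 K and T_H = 313.93 K, so ΔT = 18.00 K.
COP_Carnot = T_C/ΔT = 295.93/18.00 = 16.44.
Q̇_max = COP_Carnot × Ẇ = 16.44 × 4.630 kW = 76.12 kW = 259700 Btu/h.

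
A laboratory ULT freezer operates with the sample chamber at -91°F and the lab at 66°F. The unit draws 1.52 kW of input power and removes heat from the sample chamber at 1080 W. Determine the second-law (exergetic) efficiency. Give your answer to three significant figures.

Converting, Q̇_C = 1080 W = 1.080 kW, so COP_actual = Q̇_C/Ẇ = 1.080/1.520 = 0.7105.
In absolute terms T_C = 204.82 K and T_H = 292.04 K, so ΔT = 87.22 K.
COP_Carnot = T_C/ΔT = 204.82/87.22 = 2.348.
η_II = COP_actual/COP_Carnot = 0.7105/2.348 = 0.3026.

0.303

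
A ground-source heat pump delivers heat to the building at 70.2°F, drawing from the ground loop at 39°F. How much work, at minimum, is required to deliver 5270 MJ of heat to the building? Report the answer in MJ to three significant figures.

310 MJ

In absolute terms T_C = 277.04 K and T_H = 294.37 K, so ΔT = 17.33 K.
The reversible limit is COP_HP = T_H/ΔT = 16.98, so W_min = Q_H/COP = Q_H·ΔT/T_H.
W_min = 5270 × 17.33/294.37 = 310.3 MJ.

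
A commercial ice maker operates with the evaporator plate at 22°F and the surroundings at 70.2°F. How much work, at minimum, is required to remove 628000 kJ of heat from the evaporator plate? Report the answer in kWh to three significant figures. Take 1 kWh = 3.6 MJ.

In absolute terms T_C = 267.59 K and T_H = 294.37 K, so ΔT = 26.78 K.
The reversible limit is COP_R = T_C/ΔT = 9.993, so W_min = Q_C/COP = Q_C·ΔT/T_C.
W_min = 628000 × 26.78/267.59 = 62840 kJ = 17.46 kWh.

17.5 kWh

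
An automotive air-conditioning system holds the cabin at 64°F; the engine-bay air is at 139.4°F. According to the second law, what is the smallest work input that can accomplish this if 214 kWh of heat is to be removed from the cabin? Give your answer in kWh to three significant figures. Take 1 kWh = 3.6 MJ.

In absolute terms T_C = 290.93 K and T_H = 332.82 K, so ΔT = 41.89 K.
The reversible limit is COP_R = T_C/ΔT = 6.945, so W_min = Q_C/COP = Q_C·ΔT/T_C.
W_min = 214.0 × 41.89/290.93 = 30.81 kWh.

30.8 kWh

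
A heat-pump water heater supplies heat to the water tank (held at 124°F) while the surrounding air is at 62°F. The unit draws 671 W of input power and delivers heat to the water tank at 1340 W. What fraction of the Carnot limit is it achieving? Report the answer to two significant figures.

0.21

COP_actual = Q̇_H/Ẇ = 1340/671.0 = 1.997.
In absolute terms T_C = 289.82 K and T_H = 324.26 K, so ΔT = 34.44 K.
COP_Carnot = T_H/ΔT = 324.26/34.44 = 9.414.
η_II = COP_actual/COP_Carnot = 1.997/9.414 = 0.2121.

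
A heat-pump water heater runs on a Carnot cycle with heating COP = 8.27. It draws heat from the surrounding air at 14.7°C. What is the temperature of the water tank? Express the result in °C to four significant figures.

54.29 °C

COP_HP = T_H/(T_H − T_C) rearranges to T_H = COP·T_C/(COP − 1).
With T_C = 287.85 K, T_H = 8.27 × 287.85/7.270 = 327.44 K.
Converting, 327.44 K = 54.29°C.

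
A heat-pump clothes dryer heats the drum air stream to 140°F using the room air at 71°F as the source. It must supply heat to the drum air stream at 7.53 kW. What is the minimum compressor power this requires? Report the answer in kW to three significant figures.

0.866 kW

In absolute terms T_C = 294.82 K and T_H = 333.15 K, so ΔT = 38.33 K.
COP_Carnot = T_H/ΔT = 333.15/38.33 = 8.691.
Ẇ_min = Q̇/COP_Carnot = 7.530/8.691 = 0.8664 kW.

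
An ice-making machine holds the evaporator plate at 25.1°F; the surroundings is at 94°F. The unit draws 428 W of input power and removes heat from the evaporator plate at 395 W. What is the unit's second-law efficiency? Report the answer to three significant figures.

0.131

COP_actual = Q̇_C/Ẇ = 395.0/428.0 = 0.9229.
In absolute terms T_C = 269.32 K and T_H = 307.59 K, so ΔT = 38.28 K.
COP_Carnot = T_C/ΔT = 269.32/38.28 = 7.036.
η_II = COP_actual/COP_Carnot = 0.9229/7.036 = 0.1312.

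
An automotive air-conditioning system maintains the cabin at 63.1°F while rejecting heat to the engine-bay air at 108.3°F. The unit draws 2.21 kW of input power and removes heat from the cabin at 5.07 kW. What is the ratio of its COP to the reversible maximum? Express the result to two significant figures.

0.20

COP_actual = Q̇_C/Ẇ = 5.070/2.210 = 2.294.
In absolute terms T_C = 290.43 K and T_H = 315.54 K, so ΔT = 25.11 K.
COP_Carnot = T_C/ΔT = 290.43/25.11 = 11.57.
η_II = COP_actual/COP_Carnot = 2.294/11.57 = 0.1984.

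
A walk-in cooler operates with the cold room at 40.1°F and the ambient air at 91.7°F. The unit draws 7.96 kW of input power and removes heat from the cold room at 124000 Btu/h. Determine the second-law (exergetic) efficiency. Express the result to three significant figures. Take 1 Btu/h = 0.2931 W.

0.471

Converting, Q̇_C = 124000 Btu/h = 36.34 kW, so COP_actual = Q̇_C/Ẇ = 36.34/7.960 = 4.566.
In absolute terms T_C = 277.65 K and T_H = 306.32 K, so ΔT = 28.67 K.
COP_Carnot = T_C/ΔT = 277.65/28.67 = 9.685.
η_II = COP_actual/COP_Carnot = 4.566/9.685 = 0.4714.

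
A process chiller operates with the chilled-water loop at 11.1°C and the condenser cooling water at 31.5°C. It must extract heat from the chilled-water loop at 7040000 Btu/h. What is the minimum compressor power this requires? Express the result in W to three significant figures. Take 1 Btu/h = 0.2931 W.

148000 W

In absolute terms T_C = 284.25 K and T_H = 304.65 K, so ΔT = 20.40 K.
COP_Carnot = T_C/ΔT = 284.25/20.40 = 13.93.
Ẇ_min = Q̇/COP_Carnot = 7040000/13.93 = 505200 Btu/h = 148100 W.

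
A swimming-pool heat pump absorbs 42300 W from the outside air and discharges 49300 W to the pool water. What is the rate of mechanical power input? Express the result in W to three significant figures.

For a cyclic device the first law requires Q̇_H = Q̇_C + Ẇ.
Ẇ = Q̇_H − Q̇_C = 7000 W.

7000 W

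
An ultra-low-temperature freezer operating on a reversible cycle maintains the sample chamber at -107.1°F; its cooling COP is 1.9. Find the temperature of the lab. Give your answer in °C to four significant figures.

COP_R = T_C/(T_H − T_C) gives T_H − T_C = T_C/COP.
With T_C = 195.87 K, T_H = 195.87 × (1 + 1/1.9) = 298.96 K.
Converting, 298.96 K = 25.81°C.

25.81 °C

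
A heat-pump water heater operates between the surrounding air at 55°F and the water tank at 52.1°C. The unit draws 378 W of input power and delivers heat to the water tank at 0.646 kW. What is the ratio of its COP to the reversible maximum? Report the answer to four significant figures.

Converting, Q̇_H = 0.6460 kW = 646.0 W, so COP_actual = Q̇_H/Ẇ = 646.0/378.0 = 1.709.
In absolute terms T_C = 285.93 K and T_H = 325.25 K, so ΔT = 39.32 K.
COP_Carnot = T_H/ΔT = 325.25/39.32 = 8.271.
η_II = COP_actual/COP_Carnot = 1.709/8.271 = 0.2066.

0.2066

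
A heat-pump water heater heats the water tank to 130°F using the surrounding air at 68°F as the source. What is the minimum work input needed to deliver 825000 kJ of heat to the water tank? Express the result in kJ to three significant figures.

In absolute terms T_C = 293.15 K and T_H = 327.59 K, so ΔT = 34.44 K.
The reversible limit is COP_HP = T_H/ΔT = 9.511, so W_min = Q_H/COP = Q_H·ΔT/T_H.
W_min = 825000 × 34.44/327.59 = 86740 kJ.

86700 kJ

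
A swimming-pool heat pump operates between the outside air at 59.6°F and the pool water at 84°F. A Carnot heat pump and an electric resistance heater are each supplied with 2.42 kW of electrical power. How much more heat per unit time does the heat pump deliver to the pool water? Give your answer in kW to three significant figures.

In absolute terms T_C = 288.48 K and T_H = 302.04 K, so ΔT = 13.56 K.
COP_Carnot = T_H/ΔT = 302.04/13.56 = 22.28.
The heat pump delivers Q̇_H = COP × Ẇ = 53.92 kW; the resistance heater delivers Ẇ = 2.420 kW.
Extra = (COP − 1)·Ẇ = 51.50 kW.

51.5 kW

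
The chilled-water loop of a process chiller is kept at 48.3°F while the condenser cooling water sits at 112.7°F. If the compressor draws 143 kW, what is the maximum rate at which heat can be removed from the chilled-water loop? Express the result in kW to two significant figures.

In absolute terms T_C = 282.21 K and T_H = 317.98 K, so ΔT = 35.78 K.
COP_Carnot = T_C/ΔT = 282.21/35.78 = 7.888.
Q̇_max = COP_Carnot × Ẇ = 7.888 × 143.0 kW = 1128 kW.

1100 kW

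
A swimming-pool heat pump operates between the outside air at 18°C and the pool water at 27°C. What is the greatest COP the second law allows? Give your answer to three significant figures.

In absolute terms T_C = 291.15 K and T_H = 300.15 K, so ΔT = 9.000 K.
For a reversible cycle, COP_Carnot = T_H/ΔT = 300.15/9.000 = 33.35.

33.4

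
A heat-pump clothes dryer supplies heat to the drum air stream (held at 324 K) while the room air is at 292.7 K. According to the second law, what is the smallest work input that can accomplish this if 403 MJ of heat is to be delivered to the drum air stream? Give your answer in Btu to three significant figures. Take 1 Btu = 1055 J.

The reservoir spacing is ΔT = 324 − 292.7 = 31.30 K.
The reversible limit is COP_HP = T_H/ΔT = 10.35, so W_min = Q_H/COP = Q_H·ΔT/T_H.
W_min = 403.0 × 31.30/324.00 = 38.93 MJ = 36900 Btu.

36900 Btu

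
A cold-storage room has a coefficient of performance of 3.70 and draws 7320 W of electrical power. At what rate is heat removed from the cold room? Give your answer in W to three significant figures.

27100 W

Q̇_C = COP × Ẇ = 3.70 × 7320 = 27080 W.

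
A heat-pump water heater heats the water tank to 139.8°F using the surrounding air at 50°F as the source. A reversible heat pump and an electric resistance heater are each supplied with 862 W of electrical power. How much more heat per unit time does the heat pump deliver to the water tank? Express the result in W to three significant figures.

4890 W

In absolute terms T_C = 283.15 K and T_H = 333.04 K, so ΔT = 49.89 K.
COP_Carnot = T_H/ΔT = 333.04/49.89 = 6.676.
The heat pump delivers Q̇_H = COP × Ẇ = 5754 W; the resistance heater delivers Ẇ = 862.0 W.
Extra = (COP − 1)·Ẇ = 4892 W.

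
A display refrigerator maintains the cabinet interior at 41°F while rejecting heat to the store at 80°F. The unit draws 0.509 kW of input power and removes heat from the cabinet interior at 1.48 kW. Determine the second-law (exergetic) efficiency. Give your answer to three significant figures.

COP_actual = Q̇_C/Ẇ = 1.480/0.5090 = 2.908.
In absolute terms T_C = 278.15 K and T_H = 299.82 K, so ΔT = 21.67 K.
COP_Carnot = T_C/ΔT = 278.15/21.67 = 12.84.
η_II = COP_actual/COP_Carnot = 2.908/12.84 = 0.2265.

0.226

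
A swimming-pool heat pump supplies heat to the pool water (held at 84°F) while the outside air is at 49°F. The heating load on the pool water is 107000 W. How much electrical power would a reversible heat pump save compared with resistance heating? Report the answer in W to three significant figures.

100000 W

In absolute terms T_C = 282.59 K and T_H = 302.04 K, so ΔT = 19.44 K.
COP_Carnot = T_H/ΔT = 302.04/19.44 = 15.53.
Resistance heating needs Ẇ_res = Q̇_H = 107000 W; the reversible heat pump needs only Ẇ_hp = Q̇_H/COP = 6888 W.
Saving = 107000 − 6888 = 100100 W.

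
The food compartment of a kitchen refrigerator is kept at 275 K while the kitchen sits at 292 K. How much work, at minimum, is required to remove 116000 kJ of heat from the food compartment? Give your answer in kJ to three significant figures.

The reservoir spacing is ΔT = 292 − 275 = 17.00 K.
The reversible limit is COP_R = T_C/ΔT = 16.18, so W_min = Q_C/COP = Q_C·ΔT/T_C.
W_min = 116000 × 17.00/275.00 = 7171 kJ.

7170 kJ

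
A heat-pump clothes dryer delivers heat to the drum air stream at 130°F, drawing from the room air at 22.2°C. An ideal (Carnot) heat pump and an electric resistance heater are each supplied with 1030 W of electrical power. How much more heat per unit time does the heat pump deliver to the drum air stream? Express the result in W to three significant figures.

9430 W

In absolute terms T_C = 295.35 K and T_H = 327.59 K, so ΔT = 32.24 K.
COP_Carnot = T_H/ΔT = 327.59/32.24 = 10.16.
The heat pump delivers Q̇_H = COP × Ẇ = 10460 W; the resistance heater delivers Ẇ = 1030 W.
Extra = (COP − 1)·Ẇ = 9435 W.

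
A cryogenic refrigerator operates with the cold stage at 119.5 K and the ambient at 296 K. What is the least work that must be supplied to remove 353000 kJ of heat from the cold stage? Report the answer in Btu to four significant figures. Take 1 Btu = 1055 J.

494200 Btu

The reservoir spacing is ΔT = 296 − 119.5 = 176.5 K.
The reversible limit is COP_R = T_C/ΔT = 0.6771, so W_min = Q_C/COP = Q_C·ΔT/T_C.
W_min = 353000 × 176.5/119.50 = 521400 kJ = 494200 Btu.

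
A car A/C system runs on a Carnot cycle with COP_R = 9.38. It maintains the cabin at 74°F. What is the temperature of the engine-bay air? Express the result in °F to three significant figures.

131 °F

COP_R = T_C/(T_H − T_C) gives T_H − T_C = T_C/COP.
With T_C = 296.48 K, T_H = 296.48 × (1 + 1/9.38) = 328.09 K.
Converting, 328.09 K = 130.89°F.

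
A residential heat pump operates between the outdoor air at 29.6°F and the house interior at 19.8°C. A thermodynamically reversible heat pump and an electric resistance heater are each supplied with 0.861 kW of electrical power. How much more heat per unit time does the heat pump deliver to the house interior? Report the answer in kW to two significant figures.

In absolute terms T_C = 271.82 K and T_H = 292.95 K, so ΔT = 21.13 K.
COP_Carnot = T_H/ΔT = 292.95/21.13 = 13.86.
The heat pump delivers Q̇_H = COP × Ẇ = 11.94 kW; the resistance heater delivers Ẇ = 0.8610 kW.
Extra = (COP − 1)·Ẇ = 11.07 kW.

11 kW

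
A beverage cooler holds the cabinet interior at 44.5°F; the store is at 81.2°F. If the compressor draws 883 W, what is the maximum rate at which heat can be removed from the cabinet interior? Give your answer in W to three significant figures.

12100 W

In absolute terms T_C = 280.09 K and T_H = 300.48 K, so ΔT = 20.39 K.
COP_Carnot = T_C/ΔT = 280.09/20.39 = 13.74.
Q̇_max = COP_Carnot × Ẇ = 13.74 × 883.0 W = 12130 W.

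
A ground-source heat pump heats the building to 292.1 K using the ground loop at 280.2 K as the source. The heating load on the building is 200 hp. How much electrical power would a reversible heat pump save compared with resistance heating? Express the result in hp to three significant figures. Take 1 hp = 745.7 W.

The reservoir spacing is ΔT = 292.1 − 280.2 = 11.90 K.
COP_Carnot = T_H/ΔT = 292.10/11.90 = 24.55.
Resistance heating needs Ẇ_res = Q̇_H = 200.0 hp; the reversible heat pump needs only Ẇ_hp = Q̇_H/COP = 8.148 hp.
Saving = 200.0 − 8.148 = 191.9 hp.

192 hp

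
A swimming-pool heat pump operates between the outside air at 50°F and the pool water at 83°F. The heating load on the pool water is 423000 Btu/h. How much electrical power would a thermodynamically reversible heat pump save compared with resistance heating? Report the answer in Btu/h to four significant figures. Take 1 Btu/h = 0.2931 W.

In absolute terms T_C = 283.15 K and T_H = 301.48 K, so ΔT = 18.33 K.
COP_Carnot = T_H/ΔT = 301.48/18.33 = 16.44.
Resistance heating needs Ẇ_res = Q̇_H = 423000 Btu/h; the reversible heat pump needs only Ẇ_hp = Q̇_H/COP = 25720 Btu/h.
Saving = 423000 − 25720 = 397300 Btu/h.

397300 Btu/h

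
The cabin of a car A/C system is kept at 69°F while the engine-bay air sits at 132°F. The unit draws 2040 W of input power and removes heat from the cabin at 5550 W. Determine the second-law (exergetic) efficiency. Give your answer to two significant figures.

0.32

COP_actual = Q̇_C/Ẇ = 5550/2040 = 2.721.
In absolute terms T_C = 293.71 K and T_H = 328.71 K, so ΔT = 35.00 K.
COP_Carnot = T_C/ΔT = 293.71/35.00 = 8.392.
η_II = COP_actual/COP_Carnot = 2.721/8.392 = 0.3242.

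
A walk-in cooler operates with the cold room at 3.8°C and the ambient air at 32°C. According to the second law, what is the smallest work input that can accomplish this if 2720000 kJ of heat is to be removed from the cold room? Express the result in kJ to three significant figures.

277000 kJ

In absolute terms T_C = 276.95 K and T_H = 305.15 K, so ΔT = 28.20 K.
The reversible limit is COP_R = T_C/ΔT = 9.821, so W_min = Q_C/COP = Q_C·ΔT/T_C.
W_min = 2720000 × 28.20/276.95 = 277000 kJ.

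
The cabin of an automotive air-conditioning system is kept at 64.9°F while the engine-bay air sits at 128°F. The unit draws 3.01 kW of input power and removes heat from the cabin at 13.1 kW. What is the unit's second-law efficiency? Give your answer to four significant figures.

0.5235

COP_actual = Q̇_C/Ẇ = 13.10/3.010 = 4.352.
In absolute terms T_C = 291.43 K and T_H = 326.48 K, so ΔT = 35.06 K.
COP_Carnot = T_C/ΔT = 291.43/35.06 = 8.313.
η_II = COP_actual/COP_Carnot = 4.352/8.313 = 0.5235.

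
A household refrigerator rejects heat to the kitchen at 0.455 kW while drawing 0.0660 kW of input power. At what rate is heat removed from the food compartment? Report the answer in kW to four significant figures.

0.3890 kW

For a cyclic device the first law requires Q̇_H = Q̇_C + Ẇ.
Q̇_C = Q̇_H − Ẇ = 0.3890 kW.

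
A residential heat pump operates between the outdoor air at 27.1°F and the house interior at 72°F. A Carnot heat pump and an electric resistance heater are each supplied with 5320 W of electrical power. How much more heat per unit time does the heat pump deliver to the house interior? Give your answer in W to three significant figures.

57700 W

In absolute terms T_C = 270.43 K and T_H = 295.37 K, so ΔT = 24.94 K.
COP_Carnot = T_H/ΔT = 295.37/24.94 = 11.84.
The heat pump delivers Q̇_H = COP × Ẇ = 63000 W; the resistance heater delivers Ẇ = 5320 W.
Extra = (COP − 1)·Ẇ = 57680 W.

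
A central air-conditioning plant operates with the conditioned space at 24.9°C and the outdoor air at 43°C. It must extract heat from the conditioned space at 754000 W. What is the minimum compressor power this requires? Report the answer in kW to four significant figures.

45.79 kW

In absolute terms T_C = 298.05 K and T_H = 316.15 K, so ΔT = 18.10 K.
COP_Carnot = T_C/ΔT = 298.05/18.10 = 16.47.
Ẇ_min = Q̇/COP_Carnot = 754000/16.47 = 45790 W = 45.79 kW.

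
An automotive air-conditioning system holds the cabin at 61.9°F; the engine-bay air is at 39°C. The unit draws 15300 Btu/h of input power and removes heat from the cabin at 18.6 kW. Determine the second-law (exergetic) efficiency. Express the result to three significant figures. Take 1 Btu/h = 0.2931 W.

Converting, Q̇_C = 18.60 kW = 63460 Btu/h, so COP_actual = Q̇_C/Ẇ = 63460/15300 = 4.148.
In absolute terms T_C = 289.76 K and T_H = 312.15 K, so ΔT = 22.39 K.
COP_Carnot = T_C/ΔT = 289.76/22.39 = 12.94.
η_II = COP_actual/COP_Carnot = 4.148/12.94 = 0.3205.

0.320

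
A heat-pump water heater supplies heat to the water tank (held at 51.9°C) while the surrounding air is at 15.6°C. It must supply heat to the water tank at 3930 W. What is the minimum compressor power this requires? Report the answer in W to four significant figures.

In absolute terms T_C = 288.75 K and T_H = 325.05 K, so ΔT = 36.30 K.
COP_Carnot = T_H/ΔT = 325.05/36.30 = 8.955.
Ẇ_min = Q̇/COP_Carnot = 3930/8.955 = 438.9 W.

438.9 W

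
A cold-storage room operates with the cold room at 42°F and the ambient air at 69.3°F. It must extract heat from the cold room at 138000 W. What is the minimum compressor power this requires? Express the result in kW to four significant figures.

7.510 kW

In absolute terms T_C = 278.71 K and T_H = 293.87 K, so ΔT = 15.17 K.
COP_Carnot = T_C/ΔT = 278.71/15.17 = 18.38.
Ẇ_min = Q̇/COP_Carnot = 138000/18.38 = 7510 W = 7.510 kW.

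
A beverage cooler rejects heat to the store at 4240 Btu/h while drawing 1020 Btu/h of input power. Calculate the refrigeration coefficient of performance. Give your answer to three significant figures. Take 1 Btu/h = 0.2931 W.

3.16

The first law gives Q̇_H = Q̇_C + Ẇ, so the three rates are Q̇_C = 3220, Q̇_H = 4240, Ẇ = 1020 Btu/h.
COP_R = Q̇_C/Ẇ = 3220/1020 = 3.157.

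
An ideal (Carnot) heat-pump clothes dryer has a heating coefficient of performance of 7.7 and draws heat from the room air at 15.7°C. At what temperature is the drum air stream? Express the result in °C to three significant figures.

COP_HP = T_H/(T_H − T_C) rearranges to T_H = COP·T_C/(COP − 1).
With T_C = 288.85 K, T_H = 7.7 × 288.85/6.700 = 331.96 K.
Converting, 331.96 K = 58.81°C.

58.8 °C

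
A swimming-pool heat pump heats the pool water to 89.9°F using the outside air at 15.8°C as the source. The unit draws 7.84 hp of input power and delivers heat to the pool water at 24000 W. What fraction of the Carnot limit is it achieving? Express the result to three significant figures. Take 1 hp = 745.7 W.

Converting, Q̇_H = 24000 W = 32.18 hp, so COP_actual = Q̇_H/Ẇ = 32.18/7.840 = 4.105.
In absolute terms T_C = 288.95 K and T_H = 305.32 K, so ΔT = 16.37 K.
COP_Carnot = T_H/ΔT = 305.32/16.37 = 18.65.
η_II = COP_actual/COP_Carnot = 4.105/18.65 = 0.2201.

0.220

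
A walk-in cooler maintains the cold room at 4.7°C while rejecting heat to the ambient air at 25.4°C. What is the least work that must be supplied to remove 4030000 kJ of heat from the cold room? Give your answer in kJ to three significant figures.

In absolute terms T_C = 277.85 K and T_H = 298.55 K, so ΔT = 20.70 K.
The reversible limit is COP_R = T_C/ΔT = 13.42, so W_min = Q_C/COP = Q_C·ΔT/T_C.
W_min = 4030000 × 20.70/277.85 = 300200 kJ.

300000 kJ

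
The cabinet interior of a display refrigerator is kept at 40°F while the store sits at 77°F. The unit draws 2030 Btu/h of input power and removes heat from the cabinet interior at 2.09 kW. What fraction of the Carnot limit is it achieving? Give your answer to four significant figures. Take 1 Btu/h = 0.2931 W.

0.2601

Converting, Q̇_C = 2.090 kW = 7131 Btu/h, so COP_actual = Q̇_C/Ẇ = 7131/2030 = 3.513.
In absolute terms T_C = 277.59 K and T_H = 298.15 K, so ΔT = 20.56 K.
COP_Carnot = T_C/ΔT = 277.59/20.56 = 13.50.
η_II = COP_actual/COP_Carnot = 3.513/13.50 = 0.2601.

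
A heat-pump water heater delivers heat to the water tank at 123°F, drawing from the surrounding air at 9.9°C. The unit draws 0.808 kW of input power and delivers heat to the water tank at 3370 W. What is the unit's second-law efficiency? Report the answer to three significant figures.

0.524

Converting, Q̇_H = 3370 W = 3.370 kW, so COP_actual = Q̇_H/Ẇ = 3.370/0.8080 = 4.171.
In absolute terms T_C = 283.05 K and T_H = 323.71 K, so ΔT = 40.66 K.
COP_Carnot = T_H/ΔT = 323.71/40.66 = 7.962.
η_II = COP_actual/COP_Carnot = 4.171/7.962 = 0.5238.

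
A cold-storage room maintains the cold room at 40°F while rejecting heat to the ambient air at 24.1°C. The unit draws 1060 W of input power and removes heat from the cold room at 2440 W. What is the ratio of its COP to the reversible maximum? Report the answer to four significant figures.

0.1630

COP_actual = Q̇_C/Ẇ = 2440/1060 = 2.302.
In absolute terms T_C = 277.59 K and T_H = 297.25 K, so ΔT = 19.66 K.
COP_Carnot = T_C/ΔT = 277.59/19.66 = 14.12.
η_II = COP_actual/COP_Carnot = 2.302/14.12 = 0.1630.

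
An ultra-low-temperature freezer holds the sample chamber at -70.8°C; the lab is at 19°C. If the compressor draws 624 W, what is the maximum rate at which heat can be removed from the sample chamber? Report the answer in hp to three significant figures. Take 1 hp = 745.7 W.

In absolute terms T_C = 202.35 K and T_H = 292.15 K, so ΔT = 89.80 K.
COP_Carnot = T_C/ΔT = 202.35/89.80 = 2.253.
Q̇_max = COP_Carnot × Ẇ = 2.253 × 624.0 W = 1406 W = 1.886 hp.

1.89 hp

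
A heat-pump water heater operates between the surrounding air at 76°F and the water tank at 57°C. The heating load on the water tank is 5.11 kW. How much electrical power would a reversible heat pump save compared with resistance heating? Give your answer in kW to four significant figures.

4.606 kW

In absolute terms T_C = 297.59 K and T_H = 330.15 K, so ΔT = 32.56 K.
COP_Carnot = T_H/ΔT = 330.15/32.56 = 10.14.
Resistance heating needs Ẇ_res = Q̇_H = 5.110 kW; the reversible heat pump needs only Ẇ_hp = Q̇_H/COP = 0.5039 kW.
Saving = 5.110 − 0.5039 = 4.606 kW.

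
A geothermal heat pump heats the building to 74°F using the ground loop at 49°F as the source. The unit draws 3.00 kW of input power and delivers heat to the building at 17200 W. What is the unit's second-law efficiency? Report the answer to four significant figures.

0.2686

Converting, Q̇_H = 17200 W = 17.20 kW, so COP_actual = Q̇_H/Ẇ = 17.20/3.000 = 5.733.
In absolute terms T_C = 282.59 K and T_H = 296.48 K, so ΔT = 13.89 K.
COP_Carnot = T_H/ΔT = 296.48/13.89 = 21.35.
η_II = COP_actual/COP_Carnot = 5.733/21.35 = 0.2686.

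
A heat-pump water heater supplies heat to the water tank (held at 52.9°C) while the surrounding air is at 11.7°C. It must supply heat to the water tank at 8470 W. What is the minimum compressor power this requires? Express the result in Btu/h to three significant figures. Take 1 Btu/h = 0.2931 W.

3650 Btu/h

In absolute terms T_C = 284.85 K and T_H = 326.05 K, so ΔT = 41.20 K.
COP_Carnot = T_H/ΔT = 326.05/41.20 = 7.914.
Ẇ_min = Q̇/COP_Carnot = 8470/7.914 = 1070 W = 3652 Btu/h.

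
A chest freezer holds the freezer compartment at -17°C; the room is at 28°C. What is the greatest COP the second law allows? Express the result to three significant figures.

5.69

In absolute terms T_C = 256.15 K and T_H = 301.15 K, so ΔT = 45.00 K.
For a reversible cycle, COP_Carnot = T_C/ΔT = 256.15/45.00 = 5.692.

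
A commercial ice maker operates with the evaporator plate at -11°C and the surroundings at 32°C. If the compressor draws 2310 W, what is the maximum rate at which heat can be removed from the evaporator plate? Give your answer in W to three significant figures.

In absolute terms T_C = 262.15 K and T_H = 305.15 K, so ΔT = 43.00 K.
COP_Carnot = T_C/ΔT = 262.15/43.00 = 6.097.
Q̇_max = COP_Carnot × Ẇ = 6.097 × 2310 W = 14080 W.

14100 W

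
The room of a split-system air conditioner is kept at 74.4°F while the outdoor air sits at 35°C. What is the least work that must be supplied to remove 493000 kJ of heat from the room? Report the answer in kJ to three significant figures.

19000 kJ

In absolute terms T_C = 296.71 K and T_H = 308.15 K, so ΔT = 11.44 K.
The reversible limit is COP_R = T_C/ΔT = 25.93, so W_min = Q_C/COP = Q_C·ΔT/T_C.
W_min = 493000 × 11.44/296.71 = 19020 kJ.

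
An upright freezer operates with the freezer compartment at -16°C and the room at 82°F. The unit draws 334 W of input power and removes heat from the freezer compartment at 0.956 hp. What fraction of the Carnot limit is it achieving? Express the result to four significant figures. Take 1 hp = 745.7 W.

0.3634

Converting, Q̇_C = 0.9560 hp = 712.9 W, so COP_actual = Q̇_C/Ẇ = 712.9/334.0 = 2.134.
In absolute terms T_C = 257.15 K and T_H = 300.93 K, so ΔT = 43.78 K.
COP_Carnot = T_C/ΔT = 257.15/43.78 = 5.874.
η_II = COP_actual/COP_Carnot = 2.134/5.874 = 0.3634.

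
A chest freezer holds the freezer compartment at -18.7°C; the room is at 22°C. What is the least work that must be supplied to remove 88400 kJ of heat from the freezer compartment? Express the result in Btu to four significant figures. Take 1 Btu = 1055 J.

In absolute terms T_C = 254.45 K and T_H = 295.15 K, so ΔT = 40.70 K.
The reversible limit is COP_R = T_C/ΔT = 6.252, so W_min = Q_C/COP = Q_C·ΔT/T_C.
W_min = 88400 × 40.70/254.45 = 14140 kJ = 13400 Btu.

13400 Btu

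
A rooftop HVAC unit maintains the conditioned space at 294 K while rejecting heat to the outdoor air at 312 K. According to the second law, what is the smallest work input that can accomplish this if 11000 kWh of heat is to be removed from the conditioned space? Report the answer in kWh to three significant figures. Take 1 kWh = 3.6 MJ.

The reservoir spacing is ΔT = 312 − 294 = 18.00 K.
The reversible limit is COP_R = T_C/ΔT = 16.33, so W_min = Q_C/COP = Q_C·ΔT/T_C.
W_min = 11000 × 18.00/294.00 = 673.5 kWh.

673 kWh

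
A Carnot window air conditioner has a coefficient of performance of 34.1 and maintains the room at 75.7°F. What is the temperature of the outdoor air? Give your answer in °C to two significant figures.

33 °C

COP_R = T_C/(T_H − T_C) gives T_H − T_C = T_C/COP.
With T_C = 297.43 K, T_H = 297.43 × (1 + 1/34.1) = 306.15 K.
Converting, 306.15 K = 33.00°C.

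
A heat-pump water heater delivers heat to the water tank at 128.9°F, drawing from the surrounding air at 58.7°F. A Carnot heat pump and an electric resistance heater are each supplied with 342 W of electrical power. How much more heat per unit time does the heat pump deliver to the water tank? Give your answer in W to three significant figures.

2530 W

In absolute terms T_C = 287.98 K and T_H = 326.98 K, so ΔT = 39.00 K.
COP_Carnot = T_H/ΔT = 326.98/39.00 = 8.384.
The heat pump delivers Q̇_H = COP × Ẇ = 2867 W; the resistance heater delivers Ẇ = 342.0 W.
Extra = (COP − 1)·Ẇ = 2525 W.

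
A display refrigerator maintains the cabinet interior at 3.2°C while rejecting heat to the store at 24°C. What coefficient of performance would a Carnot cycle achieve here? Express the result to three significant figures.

13.3

In absolute terms T_C = 276.35 K and T_H = 297.15 K, so ΔT = 20.80 K.
For a reversible cycle, COP_Carnot = T_C/ΔT = 276.35/20.80 = 13.29.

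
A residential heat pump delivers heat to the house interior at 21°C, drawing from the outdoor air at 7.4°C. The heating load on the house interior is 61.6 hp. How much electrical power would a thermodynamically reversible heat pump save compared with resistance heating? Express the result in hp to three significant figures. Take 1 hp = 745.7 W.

In absolute terms T_C = 280.55 K and T_H = 294.15 K, so ΔT = 13.60 K.
COP_Carnot = T_H/ΔT = 294.15/13.60 = 21.63.
Resistance heating needs Ẇ_res = Q̇_H = 61.60 hp; the reversible heat pump needs only Ẇ_hp = Q̇_H/COP = 2.848 hp.
Saving = 61.60 − 2.848 = 58.75 hp.

58.8 hp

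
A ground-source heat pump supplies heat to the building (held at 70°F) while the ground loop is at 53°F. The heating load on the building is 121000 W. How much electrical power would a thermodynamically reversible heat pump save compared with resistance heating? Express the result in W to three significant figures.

117000 W

In absolute terms T_C = 284.82 K and T_H = 294.26 K, so ΔT = 9.444 K.
COP_Carnot = T_H/ΔT = 294.26/9.444 = 31.16.
Resistance heating needs Ẇ_res = Q̇_H = 121000 W; the reversible heat pump needs only Ẇ_hp = Q̇_H/COP = 3884 W.
Saving = 121000 − 3884 = 117100 W.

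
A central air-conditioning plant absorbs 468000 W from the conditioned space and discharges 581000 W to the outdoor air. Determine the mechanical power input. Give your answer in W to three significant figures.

For a cyclic device the first law requires Q̇_H = Q̇_C + Ẇ.
Ẇ = Q̇_H − Q̇_C = 113000 W.

113000 W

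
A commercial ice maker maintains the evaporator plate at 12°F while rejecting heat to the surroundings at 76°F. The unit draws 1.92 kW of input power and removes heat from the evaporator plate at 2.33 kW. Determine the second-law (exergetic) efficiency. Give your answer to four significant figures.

COP_actual = Q̇_C/Ẇ = 2.330/1.920 = 1.214.
In absolute terms T_C = 262.04 K and T_H = 297.59 K, so ΔT = 35.56 K.
COP_Carnot = T_C/ΔT = 262.04/35.56 = 7.370.
η_II = COP_actual/COP_Carnot = 1.214/7.370 = 0.1647.

0.1647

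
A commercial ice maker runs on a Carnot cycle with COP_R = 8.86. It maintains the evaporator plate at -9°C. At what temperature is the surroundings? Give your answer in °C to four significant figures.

20.81 °C

COP_R = T_C/(T_H − T_C) gives T_H − T_C = T_C/COP.
With T_C = 264.15 K, T_H = 264.15 × (1 + 1/8.86) = 293.96 K.
Converting, 293.96 K = 20.81°C.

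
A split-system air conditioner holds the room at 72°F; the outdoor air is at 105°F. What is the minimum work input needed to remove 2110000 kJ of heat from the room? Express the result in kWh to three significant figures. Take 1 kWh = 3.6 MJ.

36.4 kWh

In absolute terms T_C = 295.37 K and T_H = 313.71 K, so ΔT = 18.33 K.
The reversible limit is COP_R = T_C/ΔT = 16.11, so W_min = Q_C/COP = Q_C·ΔT/T_C.
W_min = 2110000 × 18.33/295.37 = 131000 kJ = 36.38 kWh.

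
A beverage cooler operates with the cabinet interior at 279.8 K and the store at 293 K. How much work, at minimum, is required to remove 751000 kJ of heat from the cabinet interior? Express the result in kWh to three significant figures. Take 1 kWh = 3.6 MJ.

The reservoir spacing is ΔT = 293 − 279.8 = 13.20 K.
The reversible limit is COP_R = T_C/ΔT = 21.20, so W_min = Q_C/COP = Q_C·ΔT/T_C.
W_min = 751000 × 13.20/279.80 = 35430 kJ = 9.842 kWh.

9.84 kWh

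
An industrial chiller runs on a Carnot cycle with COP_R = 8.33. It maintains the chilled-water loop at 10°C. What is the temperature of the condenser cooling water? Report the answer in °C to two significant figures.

44 °C

COP_R = T_C/(T_H − T_C) gives T_H − T_C = T_C/COP.
With T_C = 283.15 K, T_H = 283.15 × (1 + 1/8.33) = 317.14 K.
Converting, 317.14 K = 43.99°C.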